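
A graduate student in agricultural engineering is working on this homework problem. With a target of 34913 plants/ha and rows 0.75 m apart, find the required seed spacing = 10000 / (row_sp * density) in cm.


spacing = 10000 / (row_sp * density)
        = 10000 / (0.75 * 34913)
        = 10000 / 26184.75
        = 0.38190 m = 38.19 cm


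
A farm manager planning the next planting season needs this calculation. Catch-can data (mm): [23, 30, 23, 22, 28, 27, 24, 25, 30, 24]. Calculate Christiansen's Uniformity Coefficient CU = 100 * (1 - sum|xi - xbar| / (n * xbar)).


xbar = 256 / 10 = 25.600
sum|xi - xbar| = 25.200
CU = 100 * (1 - 25.200 / (10 * 25.600))
   = 100 * (1 - 0.0984)
   = 90.16%


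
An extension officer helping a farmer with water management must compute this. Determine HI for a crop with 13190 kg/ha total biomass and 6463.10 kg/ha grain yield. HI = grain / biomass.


HI = grain_yield / biomass
   = 6463.10 / 13190
   = 0.49


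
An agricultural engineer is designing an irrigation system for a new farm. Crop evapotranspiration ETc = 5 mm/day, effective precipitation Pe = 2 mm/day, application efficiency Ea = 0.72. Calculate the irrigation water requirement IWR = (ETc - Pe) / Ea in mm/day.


IWR = (ETc - Pe) / Ea
    = (5 - 2) / 0.72
    = 3 / 0.72
    = 4.17 mm/day


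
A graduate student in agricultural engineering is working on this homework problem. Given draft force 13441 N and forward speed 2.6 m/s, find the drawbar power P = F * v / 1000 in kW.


P = F * v / 1000
  = 13441 * 2.6 / 1000
  = 34946.60 / 1000
  = 34.95 kW


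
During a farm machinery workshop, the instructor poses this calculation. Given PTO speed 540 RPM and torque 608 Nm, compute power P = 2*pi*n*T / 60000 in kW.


P = 2*pi*n*T / 60000
  = 2*pi * 540 * 608 / 60000
  = 2062895.40 / 60000
  = 34.38 kW


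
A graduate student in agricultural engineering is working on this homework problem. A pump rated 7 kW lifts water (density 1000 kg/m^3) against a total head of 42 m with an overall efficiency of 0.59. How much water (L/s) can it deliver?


Q = (P * 1000 * eta) / (rho * g * H)
  = (7 * 1000 * 0.59) / (1000 * 9.81 * 42)
  = 4130 / 412020
  = 0.01002 m^3/s = 10.02 L/s


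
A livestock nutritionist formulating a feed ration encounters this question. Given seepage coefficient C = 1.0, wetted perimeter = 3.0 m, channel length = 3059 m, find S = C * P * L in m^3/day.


S = C * P * L
  = 1.0 * 3.0 * 3059
  = 9177 m^3/day


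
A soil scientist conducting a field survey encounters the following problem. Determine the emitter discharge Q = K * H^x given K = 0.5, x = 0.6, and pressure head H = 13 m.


Q = K * H^x
  = 0.5 * 13^0.6
  = 0.5 * 4.6598
  = 2.33 L/h


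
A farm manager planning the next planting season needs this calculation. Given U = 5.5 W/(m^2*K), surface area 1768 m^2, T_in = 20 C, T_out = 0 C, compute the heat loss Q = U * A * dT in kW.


dT = 20 - (0) = 20 K
Q = U * A * dT
  = 5.5 * 1768 * 20
  = 194480 W = 194.48 kW


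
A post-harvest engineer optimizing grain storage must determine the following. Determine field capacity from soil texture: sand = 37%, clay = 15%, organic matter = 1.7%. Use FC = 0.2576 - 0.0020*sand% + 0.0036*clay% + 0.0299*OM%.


FC = 0.2576 - 0.0020*37 + 0.0036*15 + 0.0299*1.7
   = 0.2576 - 0.0740 + 0.0540 + 0.0508
   = 0.2884


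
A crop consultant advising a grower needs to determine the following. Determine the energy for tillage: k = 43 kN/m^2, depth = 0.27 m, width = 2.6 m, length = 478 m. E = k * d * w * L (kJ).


E = k * d * w * L
  = 43 * 0.27 * 2.6 * 478
  = 14428.91 kJ


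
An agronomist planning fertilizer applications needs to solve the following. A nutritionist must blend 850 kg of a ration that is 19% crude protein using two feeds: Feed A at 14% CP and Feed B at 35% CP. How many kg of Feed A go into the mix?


parts_A = CP_b - target = 35 - 19 = 16
parts_B = target - CP_a = 19 - 14 = 5
total_parts = 16 + 5 = 21
Feed A = 850 * 16 / 21 = 647.62 kg
Feed B = 850 * 5 / 21 = 202.38 kg

647.62 kg


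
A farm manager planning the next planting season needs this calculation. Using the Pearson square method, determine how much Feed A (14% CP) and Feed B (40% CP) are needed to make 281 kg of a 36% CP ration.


parts_A = CP_b - target = 40 - 36 = 4
parts_B = target - CP_a = 36 - 14 = 22
total_parts = 4 + 22 = 26
Feed A = 281 * 4 / 26 = 43.23 kg
Feed B = 281 * 22 / 26 = 237.77 kg

43.23 kg


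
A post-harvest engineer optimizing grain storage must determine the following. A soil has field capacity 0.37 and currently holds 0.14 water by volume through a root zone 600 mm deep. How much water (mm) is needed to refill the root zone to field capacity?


SMD = (FC - theta) * D
    = (0.37 - 0.14) * 600
    = 0.230 * 600
    = 138 mm


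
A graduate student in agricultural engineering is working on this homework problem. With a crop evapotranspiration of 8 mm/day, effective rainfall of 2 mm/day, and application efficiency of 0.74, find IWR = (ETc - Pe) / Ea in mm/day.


IWR = (ETc - Pe) / Ea
    = (8 - 2) / 0.74
    = 6 / 0.74
    = 8.11 mm/day


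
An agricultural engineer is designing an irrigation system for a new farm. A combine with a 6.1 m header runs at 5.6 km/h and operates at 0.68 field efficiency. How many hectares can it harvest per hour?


C = w * v * eta_f / 10
  = 6.1 * 5.6 * 0.68 / 10
  = 23.23 / 10
  = 2.32 ha/h


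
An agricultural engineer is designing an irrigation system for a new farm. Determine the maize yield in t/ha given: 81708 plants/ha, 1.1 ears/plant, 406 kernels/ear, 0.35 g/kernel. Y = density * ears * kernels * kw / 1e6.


Y = density * ears * kernels * kw
  = 81708 * 1.1 * 406 * 0.35 g/ha
  = 12771777.48 g/ha
  = 12771.78 kg/ha = 12.77 t/ha


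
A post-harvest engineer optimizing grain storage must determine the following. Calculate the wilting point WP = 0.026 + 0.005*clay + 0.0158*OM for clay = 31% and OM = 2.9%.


WP = 0.026 + 0.005*31 + 0.0158*2.9
   = 0.026 + 0.1550 + 0.0458
   = 0.2268


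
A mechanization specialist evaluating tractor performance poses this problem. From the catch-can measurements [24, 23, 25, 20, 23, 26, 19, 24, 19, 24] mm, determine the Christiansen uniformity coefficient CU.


xbar = 227 / 10 = 22.700
sum|xi - xbar| = 20.200
CU = 100 * (1 - 20.200 / (10 * 22.700))
   = 100 * (1 - 0.0890)
   = 91.10%


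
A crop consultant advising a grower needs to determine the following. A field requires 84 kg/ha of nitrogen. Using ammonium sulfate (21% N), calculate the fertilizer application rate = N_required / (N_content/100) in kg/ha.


Rate = N_required / (N_content / 100)
     = 84 / (21 / 100)
     = 84 / 0.21
     = 400 kg/ha


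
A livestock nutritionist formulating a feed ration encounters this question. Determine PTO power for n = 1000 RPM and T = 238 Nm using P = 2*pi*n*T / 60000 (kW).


P = 2*pi*n*T / 60000
  = 2*pi * 1000 * 238 / 60000
  = 1495398.10 / 60000
  = 24.92 kW


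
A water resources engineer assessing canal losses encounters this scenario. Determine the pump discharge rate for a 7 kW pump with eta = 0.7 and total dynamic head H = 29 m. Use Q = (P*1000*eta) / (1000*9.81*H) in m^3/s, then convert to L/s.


Q = (P * 1000 * eta) / (rho * g * H)
  = (7 * 1000 * 0.7) / (1000 * 9.81 * 29)
  = 4900 / 284490
  = 0.01722 m^3/s = 17.22 L/s


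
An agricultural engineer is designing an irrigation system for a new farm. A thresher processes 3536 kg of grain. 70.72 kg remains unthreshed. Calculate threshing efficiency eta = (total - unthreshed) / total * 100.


eta = (total - unthreshed) / total * 100
    = (3536 - 70.72) / 3536 * 100
    = 3465.28 / 3536 * 100
    = 98%


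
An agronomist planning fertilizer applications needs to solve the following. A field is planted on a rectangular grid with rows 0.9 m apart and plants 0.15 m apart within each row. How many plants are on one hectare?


D = 10000 / (row_sp * plant_sp)
  = 10000 / (0.9 * 0.15)
  = 10000 / 0.1350
  = 74074.07 plants/ha


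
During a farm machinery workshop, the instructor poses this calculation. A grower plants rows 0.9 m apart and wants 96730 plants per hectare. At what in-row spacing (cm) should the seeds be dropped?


spacing = 10000 / (row_sp * density)
        = 10000 / (0.9 * 96730)
        = 10000 / 87057
        = 0.11487 m = 11.49 cm


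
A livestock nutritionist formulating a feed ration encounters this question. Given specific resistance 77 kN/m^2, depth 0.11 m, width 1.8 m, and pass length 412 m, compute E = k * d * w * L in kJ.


E = k * d * w * L
  = 77 * 0.11 * 1.8 * 412
  = 6281.35 kJ


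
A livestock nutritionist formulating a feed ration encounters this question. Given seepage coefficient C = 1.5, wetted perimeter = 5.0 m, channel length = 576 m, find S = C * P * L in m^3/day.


S = C * P * L
  = 1.5 * 5.0 * 576
  = 4320 m^3/day


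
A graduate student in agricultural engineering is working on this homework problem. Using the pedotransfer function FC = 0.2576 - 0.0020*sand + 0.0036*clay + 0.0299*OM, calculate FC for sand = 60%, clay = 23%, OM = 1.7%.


FC = 0.2576 - 0.0020*60 + 0.0036*23 + 0.0299*1.7
   = 0.2576 - 0.1200 + 0.0828 + 0.0508
   = 0.2712


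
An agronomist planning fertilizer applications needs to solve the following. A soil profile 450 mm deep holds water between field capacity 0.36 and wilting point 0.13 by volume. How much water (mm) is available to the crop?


AW = (FC - WP) * D
   = (0.36 - 0.13) * 450
   = 0.23 * 450
   = 103.50 mm


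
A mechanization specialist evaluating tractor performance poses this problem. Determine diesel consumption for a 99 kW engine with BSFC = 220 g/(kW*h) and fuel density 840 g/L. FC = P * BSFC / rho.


FC = P * BSFC / rho_fuel
   = 99 * 220 / 840
   = 21780 / 840
   = 25.93 L/h


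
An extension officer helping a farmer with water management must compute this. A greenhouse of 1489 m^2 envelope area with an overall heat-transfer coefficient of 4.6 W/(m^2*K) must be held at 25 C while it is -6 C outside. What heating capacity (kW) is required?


dT = 25 - (-6) = 31 K
Q = U * A * dT
  = 4.6 * 1489 * 31
  = 212331.40 W = 212.33 kW


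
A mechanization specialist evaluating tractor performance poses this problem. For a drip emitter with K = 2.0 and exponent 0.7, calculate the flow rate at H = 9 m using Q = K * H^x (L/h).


Q = K * H^x
  = 2.0 * 9^0.7
  = 2.0 * 4.6555
  = 9.31 L/h


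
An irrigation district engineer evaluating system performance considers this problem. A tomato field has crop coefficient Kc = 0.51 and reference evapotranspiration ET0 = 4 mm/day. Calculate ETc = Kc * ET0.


ETc = Kc * ET0
    = 0.51 * 4
    = 2.04 mm/day


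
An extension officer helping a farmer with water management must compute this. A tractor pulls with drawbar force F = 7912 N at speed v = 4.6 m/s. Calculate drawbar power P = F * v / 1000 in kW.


P = F * v / 1000
  = 7912 * 4.6 / 1000
  = 36395.20 / 1000
  = 36.40 kW


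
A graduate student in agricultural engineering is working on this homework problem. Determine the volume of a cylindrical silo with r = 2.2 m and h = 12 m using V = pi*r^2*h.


V = pi * r^2 * h
  = pi * 2.2^2 * 12
  = pi * 4.84 * 12
  = 182.46 m^3


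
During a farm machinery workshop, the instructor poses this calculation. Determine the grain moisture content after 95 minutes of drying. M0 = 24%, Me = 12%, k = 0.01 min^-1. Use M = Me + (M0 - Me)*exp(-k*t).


M = Me + (M0 - Me) * e^(-k*t)
  = 12 + (24 - 12) * e^(-0.01*95)
  = 12 + 12 * e^(-0.950)
  = 12 + 12 * 0.38674
  = 12 + 4.6409
  = 16.64%


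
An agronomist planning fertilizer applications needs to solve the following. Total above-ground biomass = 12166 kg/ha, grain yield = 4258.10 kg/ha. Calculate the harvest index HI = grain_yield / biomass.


HI = grain_yield / biomass
   = 4258.10 / 12166
   = 0.35


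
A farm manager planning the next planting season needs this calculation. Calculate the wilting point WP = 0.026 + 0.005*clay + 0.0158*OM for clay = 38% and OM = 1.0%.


WP = 0.026 + 0.005*38 + 0.0158*1.0
   = 0.026 + 0.1900 + 0.0158
   = 0.2318


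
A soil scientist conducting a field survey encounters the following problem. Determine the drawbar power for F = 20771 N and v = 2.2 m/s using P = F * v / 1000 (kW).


P = F * v / 1000
  = 20771 * 2.2 / 1000
  = 45696.20 / 1000
  = 45.70 kW


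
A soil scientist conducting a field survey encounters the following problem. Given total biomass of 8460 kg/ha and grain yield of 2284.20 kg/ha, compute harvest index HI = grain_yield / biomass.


HI = grain_yield / biomass
   = 2284.20 / 8460
   = 0.27


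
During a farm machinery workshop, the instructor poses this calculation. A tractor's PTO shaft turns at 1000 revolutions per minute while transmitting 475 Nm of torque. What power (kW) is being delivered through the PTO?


P = 2*pi*n*T / 60000
  = 2*pi * 1000 * 475 / 60000
  = 2984513.02 / 60000
  = 49.74 kW


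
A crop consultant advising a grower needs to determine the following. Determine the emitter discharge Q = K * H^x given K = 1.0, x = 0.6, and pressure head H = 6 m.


Q = K * H^x
  = 1.0 * 6^0.6
  = 1.0 * 2.9302
  = 2.93 L/h


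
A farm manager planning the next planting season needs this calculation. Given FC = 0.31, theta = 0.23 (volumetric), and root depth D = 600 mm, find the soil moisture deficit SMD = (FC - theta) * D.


SMD = (FC - theta) * D
    = (0.31 - 0.23) * 600
    = 0.080 * 600
    = 48 mm


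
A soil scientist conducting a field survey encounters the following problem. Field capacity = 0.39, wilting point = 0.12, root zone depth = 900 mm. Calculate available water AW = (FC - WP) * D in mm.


AW = (FC - WP) * D
   = (0.39 - 0.12) * 900
   = 0.27 * 900
   = 243 mm


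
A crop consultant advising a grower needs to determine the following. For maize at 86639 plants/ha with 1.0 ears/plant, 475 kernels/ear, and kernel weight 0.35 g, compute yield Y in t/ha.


Y = density * ears * kernels * kw
  = 86639 * 1.0 * 475 * 0.35 g/ha
  = 14403733.75 g/ha
  = 14403.73 kg/ha = 14.40 t/ha


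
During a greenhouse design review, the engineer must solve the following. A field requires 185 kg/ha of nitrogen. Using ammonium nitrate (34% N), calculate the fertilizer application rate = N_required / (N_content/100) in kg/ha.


Rate = N_required / (N_content / 100)
     = 185 / (34 / 100)
     = 185 / 0.34
     = 544.12 kg/ha


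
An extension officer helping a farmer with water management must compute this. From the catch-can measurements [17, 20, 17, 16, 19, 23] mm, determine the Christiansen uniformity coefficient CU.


xbar = 112 / 6 = 18.667
sum|xi - xbar| = 12
CU = 100 * (1 - 12 / (6 * 18.667))
   = 100 * (1 - 0.1071)
   = 89.29%


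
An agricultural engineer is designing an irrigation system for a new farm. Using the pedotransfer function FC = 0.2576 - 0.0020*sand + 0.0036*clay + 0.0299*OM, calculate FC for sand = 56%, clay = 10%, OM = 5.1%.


FC = 0.2576 - 0.0020*56 + 0.0036*10 + 0.0299*5.1
   = 0.2576 - 0.1120 + 0.0360 + 0.1525
   = 0.3341


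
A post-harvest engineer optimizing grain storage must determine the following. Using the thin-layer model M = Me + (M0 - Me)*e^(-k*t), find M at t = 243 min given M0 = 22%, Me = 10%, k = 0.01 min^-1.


M = Me + (M0 - Me) * e^(-k*t)
  = 10 + (22 - 10) * e^(-0.01*243)
  = 10 + 12 * e^(-2.430)
  = 10 + 12 * 0.08804
  = 10 + 1.0564
  = 11.06%


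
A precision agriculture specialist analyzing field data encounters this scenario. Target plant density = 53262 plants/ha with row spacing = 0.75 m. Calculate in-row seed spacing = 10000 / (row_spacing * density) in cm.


spacing = 10000 / (row_sp * density)
        = 10000 / (0.75 * 53262)
        = 10000 / 39946.50
        = 0.25033 m = 25.03 cm


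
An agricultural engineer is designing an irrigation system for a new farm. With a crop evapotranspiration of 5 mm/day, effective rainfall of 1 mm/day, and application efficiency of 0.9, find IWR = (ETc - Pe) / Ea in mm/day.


IWR = (ETc - Pe) / Ea
    = (5 - 1) / 0.9
    = 4 / 0.9
    = 4.44 mm/day


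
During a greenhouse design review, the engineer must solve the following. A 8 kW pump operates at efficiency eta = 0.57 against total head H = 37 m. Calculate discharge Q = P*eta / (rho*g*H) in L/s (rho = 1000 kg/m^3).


Q = (P * 1000 * eta) / (rho * g * H)
  = (8 * 1000 * 0.57) / (1000 * 9.81 * 37)
  = 4560 / 362970
  = 0.01256 m^3/s = 12.56 L/s


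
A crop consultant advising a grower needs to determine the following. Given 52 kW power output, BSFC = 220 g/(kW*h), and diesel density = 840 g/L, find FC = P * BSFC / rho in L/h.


FC = P * BSFC / rho_fuel
   = 52 * 220 / 840
   = 11440 / 840
   = 13.62 L/h


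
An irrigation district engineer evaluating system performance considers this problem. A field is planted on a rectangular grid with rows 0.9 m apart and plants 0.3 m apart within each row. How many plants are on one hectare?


D = 10000 / (row_sp * plant_sp)
  = 10000 / (0.9 * 0.3)
  = 10000 / 0.2700
  = 37037.04 plants/ha


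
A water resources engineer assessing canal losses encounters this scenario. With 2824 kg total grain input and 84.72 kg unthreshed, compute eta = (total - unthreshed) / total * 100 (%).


eta = (total - unthreshed) / total * 100
    = (2824 - 84.72) / 2824 * 100
    = 2739.28 / 2824 * 100
    = 97%


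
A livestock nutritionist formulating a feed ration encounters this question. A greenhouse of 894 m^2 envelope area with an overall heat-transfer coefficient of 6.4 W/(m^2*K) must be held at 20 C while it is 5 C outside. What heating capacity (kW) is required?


dT = 20 - (5) = 15 K
Q = U * A * dT
  = 6.4 * 894 * 15
  = 85824 W = 85.82 kW


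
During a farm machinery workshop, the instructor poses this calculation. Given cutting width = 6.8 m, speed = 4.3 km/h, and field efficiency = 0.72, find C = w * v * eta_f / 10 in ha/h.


C = w * v * eta_f / 10
  = 6.8 * 4.3 * 0.72 / 10
  = 21.05 / 10
  = 2.11 ha/h


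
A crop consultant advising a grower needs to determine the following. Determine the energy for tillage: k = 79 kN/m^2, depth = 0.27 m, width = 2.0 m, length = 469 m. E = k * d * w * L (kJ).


E = k * d * w * L
  = 79 * 0.27 * 2.0 * 469
  = 20007.54 kJ


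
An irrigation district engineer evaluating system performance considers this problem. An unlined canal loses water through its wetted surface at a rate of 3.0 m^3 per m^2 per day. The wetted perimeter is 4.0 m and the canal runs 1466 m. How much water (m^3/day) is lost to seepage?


S = C * P * L
  = 3.0 * 4.0 * 1466
  = 17592 m^3/day


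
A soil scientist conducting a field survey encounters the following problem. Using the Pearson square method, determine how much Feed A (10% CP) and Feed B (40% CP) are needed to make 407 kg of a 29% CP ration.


parts_A = CP_b - target = 40 - 29 = 11
parts_B = target - CP_a = 29 - 10 = 19
total_parts = 11 + 19 = 30
Feed A = 407 * 11 / 30 = 149.23 kg
Feed B = 407 * 19 / 30 = 257.77 kg

149.23 kg


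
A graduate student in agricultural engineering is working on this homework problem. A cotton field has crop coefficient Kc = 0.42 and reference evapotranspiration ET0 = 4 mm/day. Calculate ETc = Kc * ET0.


ETc = Kc * ET0
    = 0.42 * 4
    = 1.68 mm/day


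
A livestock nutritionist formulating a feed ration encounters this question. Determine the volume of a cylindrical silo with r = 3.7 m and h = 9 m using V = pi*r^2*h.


V = pi * r^2 * h
  = pi * 3.7^2 * 9
  = pi * 13.69 * 9
  = 387.08 m^3


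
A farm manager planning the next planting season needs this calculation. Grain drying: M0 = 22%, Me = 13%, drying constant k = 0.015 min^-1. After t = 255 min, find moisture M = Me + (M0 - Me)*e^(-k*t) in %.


M = Me + (M0 - Me) * e^(-k*t)
  = 13 + (22 - 13) * e^(-0.015*255)
  = 13 + 9 * e^(-3.825)
  = 13 + 9 * 0.02182
  = 13 + 0.1964
  = 13.20%


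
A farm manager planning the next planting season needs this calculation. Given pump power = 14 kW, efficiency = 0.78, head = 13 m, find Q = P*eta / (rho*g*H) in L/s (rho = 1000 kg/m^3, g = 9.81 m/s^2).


Q = (P * 1000 * eta) / (rho * g * H)
  = (14 * 1000 * 0.78) / (1000 * 9.81 * 13)
  = 10920 / 127530
  = 0.08563 m^3/s = 85.63 L/s


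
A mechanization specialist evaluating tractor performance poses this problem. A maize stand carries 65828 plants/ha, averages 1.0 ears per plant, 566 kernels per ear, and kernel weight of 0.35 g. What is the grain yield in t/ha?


Y = density * ears * kernels * kw
  = 65828 * 1.0 * 566 * 0.35 g/ha
  = 13040526.80 g/ha
  = 13040.53 kg/ha = 13.04 t/ha


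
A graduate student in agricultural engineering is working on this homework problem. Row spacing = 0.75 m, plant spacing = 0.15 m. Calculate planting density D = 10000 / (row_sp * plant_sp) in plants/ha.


D = 10000 / (row_sp * plant_sp)
  = 10000 / (0.75 * 0.15)
  = 10000 / 0.1125
  = 88888.89 plants/ha


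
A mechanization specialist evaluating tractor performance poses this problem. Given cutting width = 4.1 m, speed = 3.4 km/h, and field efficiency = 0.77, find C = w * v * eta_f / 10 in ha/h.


C = w * v * eta_f / 10
  = 4.1 * 3.4 * 0.77 / 10
  = 10.73 / 10
  = 1.07 ha/h


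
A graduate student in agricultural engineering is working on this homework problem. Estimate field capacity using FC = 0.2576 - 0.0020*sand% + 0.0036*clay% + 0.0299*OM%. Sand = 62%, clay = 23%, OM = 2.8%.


FC = 0.2576 - 0.0020*62 + 0.0036*23 + 0.0299*2.8
   = 0.2576 - 0.1240 + 0.0828 + 0.0837
   = 0.3001


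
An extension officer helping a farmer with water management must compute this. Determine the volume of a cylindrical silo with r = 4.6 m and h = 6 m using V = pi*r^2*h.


V = pi * r^2 * h
  = pi * 4.6^2 * 6
  = pi * 21.16 * 6
  = 398.86 m^3


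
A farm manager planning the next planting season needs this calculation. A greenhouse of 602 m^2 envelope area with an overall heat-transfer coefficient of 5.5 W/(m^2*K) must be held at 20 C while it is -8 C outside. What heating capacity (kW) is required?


dT = 20 - (-8) = 28 K
Q = U * A * dT
  = 5.5 * 602 * 28
  = 92708 W = 92.71 kW


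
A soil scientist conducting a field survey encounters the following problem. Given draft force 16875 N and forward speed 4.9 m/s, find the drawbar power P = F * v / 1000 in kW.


P = F * v / 1000
  = 16875 * 4.9 / 1000
  = 82687.50 / 1000
  = 82.69 kW


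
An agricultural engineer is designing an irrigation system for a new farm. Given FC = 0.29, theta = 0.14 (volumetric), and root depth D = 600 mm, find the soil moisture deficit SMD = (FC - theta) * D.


SMD = (FC - theta) * D
    = (0.29 - 0.14) * 600
    = 0.150 * 600
    = 90 mm


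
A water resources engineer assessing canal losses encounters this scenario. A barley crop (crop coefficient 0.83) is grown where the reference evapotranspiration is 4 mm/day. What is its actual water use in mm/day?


ETc = Kc * ET0
    = 0.83 * 4
    = 3.32 mm/day


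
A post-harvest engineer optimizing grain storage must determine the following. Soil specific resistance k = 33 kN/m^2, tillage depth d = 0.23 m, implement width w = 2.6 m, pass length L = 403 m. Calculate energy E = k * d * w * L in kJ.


E = k * d * w * L
  = 33 * 0.23 * 2.6 * 403
  = 7952.80 kJ


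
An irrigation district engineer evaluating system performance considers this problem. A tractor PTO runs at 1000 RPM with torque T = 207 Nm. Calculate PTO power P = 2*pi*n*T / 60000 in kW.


P = 2*pi*n*T / 60000
  = 2*pi * 1000 * 207 / 60000
  = 1300619.36 / 60000
  = 21.68 kW


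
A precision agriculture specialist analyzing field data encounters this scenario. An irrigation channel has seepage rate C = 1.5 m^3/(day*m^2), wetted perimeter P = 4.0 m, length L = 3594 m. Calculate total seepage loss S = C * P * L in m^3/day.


S = C * P * L
  = 1.5 * 4.0 * 3594
  = 21564 m^3/day


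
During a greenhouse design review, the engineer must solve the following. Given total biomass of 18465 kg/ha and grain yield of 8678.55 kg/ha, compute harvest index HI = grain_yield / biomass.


HI = grain_yield / biomass
   = 8678.55 / 18465
   = 0.47


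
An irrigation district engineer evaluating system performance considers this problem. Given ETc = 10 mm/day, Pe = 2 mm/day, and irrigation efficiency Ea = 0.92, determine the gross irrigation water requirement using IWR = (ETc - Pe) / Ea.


IWR = (ETc - Pe) / Ea
    = (10 - 2) / 0.92
    = 8 / 0.92
    = 8.70 mm/day


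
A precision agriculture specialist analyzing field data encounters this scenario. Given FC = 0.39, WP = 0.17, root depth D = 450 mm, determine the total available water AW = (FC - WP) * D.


AW = (FC - WP) * D
   = (0.39 - 0.17) * 450
   = 0.22 * 450
   = 99 mm


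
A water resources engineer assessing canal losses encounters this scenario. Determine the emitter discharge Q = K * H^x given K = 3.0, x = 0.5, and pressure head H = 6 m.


Q = K * H^x
  = 3.0 * 6^0.5
  = 3.0 * 2.4495
  = 7.35 L/h


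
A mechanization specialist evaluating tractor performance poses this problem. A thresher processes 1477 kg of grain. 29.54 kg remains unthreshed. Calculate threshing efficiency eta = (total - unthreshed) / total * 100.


eta = (total - unthreshed) / total * 100
    = (1477 - 29.54) / 1477 * 100
    = 1447.46 / 1477 * 100
    = 98%


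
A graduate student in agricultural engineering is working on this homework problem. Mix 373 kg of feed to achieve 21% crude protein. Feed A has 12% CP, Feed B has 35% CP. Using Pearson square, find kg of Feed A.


parts_A = CP_b - target = 35 - 21 = 14
parts_B = target - CP_a = 21 - 12 = 9
total_parts = 14 + 9 = 23
Feed A = 373 * 14 / 23 = 227.04 kg
Feed B = 373 * 9 / 23 = 145.96 kg

227.04 kg


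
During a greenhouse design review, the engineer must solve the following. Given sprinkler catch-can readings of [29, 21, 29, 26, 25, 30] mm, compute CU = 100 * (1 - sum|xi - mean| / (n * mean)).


xbar = 160 / 6 = 26.667
sum|xi - xbar| = 16
CU = 100 * (1 - 16 / (6 * 26.667))
   = 100 * (1 - 0.1000)
   = 90%


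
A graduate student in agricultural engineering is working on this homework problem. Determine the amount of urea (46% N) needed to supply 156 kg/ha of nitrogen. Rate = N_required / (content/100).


Rate = N_required / (N_content / 100)
     = 156 / (46 / 100)
     = 156 / 0.46
     = 339.13 kg/ha


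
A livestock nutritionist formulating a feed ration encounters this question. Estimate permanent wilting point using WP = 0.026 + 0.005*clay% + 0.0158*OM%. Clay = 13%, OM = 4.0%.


WP = 0.026 + 0.005*13 + 0.0158*4.0
   = 0.026 + 0.0650 + 0.0632
   = 0.1542


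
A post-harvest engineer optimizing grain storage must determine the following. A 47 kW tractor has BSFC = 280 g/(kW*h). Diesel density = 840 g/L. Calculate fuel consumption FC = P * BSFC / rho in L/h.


FC = P * BSFC / rho_fuel
   = 47 * 280 / 840
   = 13160 / 840
   = 15.67 L/h


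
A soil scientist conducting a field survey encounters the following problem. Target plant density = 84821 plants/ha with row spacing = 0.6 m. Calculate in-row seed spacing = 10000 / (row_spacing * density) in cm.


spacing = 10000 / (row_sp * density)
        = 10000 / (0.6 * 84821)
        = 10000 / 50892.60
        = 0.19649 m = 19.65 cm


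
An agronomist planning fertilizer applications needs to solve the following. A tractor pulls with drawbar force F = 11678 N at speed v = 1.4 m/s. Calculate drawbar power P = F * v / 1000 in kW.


P = F * v / 1000
  = 11678 * 1.4 / 1000
  = 16349.20 / 1000
  = 16.35 kW


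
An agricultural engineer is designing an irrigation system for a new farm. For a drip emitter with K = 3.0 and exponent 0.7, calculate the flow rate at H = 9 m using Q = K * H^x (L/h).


Q = K * H^x
  = 3.0 * 9^0.7
  = 3.0 * 4.6555
  = 13.97 L/h


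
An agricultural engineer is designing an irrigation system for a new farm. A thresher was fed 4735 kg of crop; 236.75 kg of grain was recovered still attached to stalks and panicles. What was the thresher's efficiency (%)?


eta = (total - unthreshed) / total * 100
    = (4735 - 236.75) / 4735 * 100
    = 4498.25 / 4735 * 100
    = 95%


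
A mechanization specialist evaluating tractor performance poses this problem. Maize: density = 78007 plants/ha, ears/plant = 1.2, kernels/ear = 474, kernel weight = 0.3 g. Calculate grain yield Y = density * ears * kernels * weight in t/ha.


Y = density * ears * kernels * kw
  = 78007 * 1.2 * 474 * 0.3 g/ha
  = 13311114.48 g/ha
  = 13311.11 kg/ha = 13.31 t/ha


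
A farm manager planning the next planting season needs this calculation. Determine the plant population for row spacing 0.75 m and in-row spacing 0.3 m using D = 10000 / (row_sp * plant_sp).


D = 10000 / (row_sp * plant_sp)
  = 10000 / (0.75 * 0.3)
  = 10000 / 0.2250
  = 44444.44 plants/ha


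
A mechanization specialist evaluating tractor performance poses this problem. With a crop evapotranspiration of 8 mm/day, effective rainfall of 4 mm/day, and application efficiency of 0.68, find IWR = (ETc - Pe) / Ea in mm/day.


IWR = (ETc - Pe) / Ea
    = (8 - 4) / 0.68
    = 4 / 0.68
    = 5.88 mm/day


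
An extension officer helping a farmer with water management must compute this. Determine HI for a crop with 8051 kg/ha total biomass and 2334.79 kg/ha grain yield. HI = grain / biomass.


HI = grain_yield / biomass
   = 2334.79 / 8051
   = 0.29


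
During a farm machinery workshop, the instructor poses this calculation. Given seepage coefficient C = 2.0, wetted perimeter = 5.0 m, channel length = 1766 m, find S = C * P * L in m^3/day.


S = C * P * L
  = 2.0 * 5.0 * 1766
  = 17660 m^3/day


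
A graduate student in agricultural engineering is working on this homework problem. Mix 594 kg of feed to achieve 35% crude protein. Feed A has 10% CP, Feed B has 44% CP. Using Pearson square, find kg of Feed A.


parts_A = CP_b - target = 44 - 35 = 9
parts_B = target - CP_a = 35 - 10 = 25
total_parts = 9 + 25 = 34
Feed A = 594 * 9 / 34 = 157.24 kg
Feed B = 594 * 25 / 34 = 436.76 kg

157.24 kg


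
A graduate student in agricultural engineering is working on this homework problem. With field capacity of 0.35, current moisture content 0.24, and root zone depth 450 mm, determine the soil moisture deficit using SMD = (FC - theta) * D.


SMD = (FC - theta) * D
    = (0.35 - 0.24) * 450
    = 0.110 * 450
    = 49.50 mm


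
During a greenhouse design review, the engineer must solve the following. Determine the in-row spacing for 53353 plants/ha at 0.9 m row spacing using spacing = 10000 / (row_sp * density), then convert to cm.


spacing = 10000 / (row_sp * density)
        = 10000 / (0.9 * 53353)
        = 10000 / 48017.70
        = 0.20826 m = 20.83 cm


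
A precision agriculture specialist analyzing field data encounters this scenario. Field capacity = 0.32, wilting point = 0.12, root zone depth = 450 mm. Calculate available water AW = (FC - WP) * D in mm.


AW = (FC - WP) * D
   = (0.32 - 0.12) * 450
   = 0.20 * 450
   = 90 mm


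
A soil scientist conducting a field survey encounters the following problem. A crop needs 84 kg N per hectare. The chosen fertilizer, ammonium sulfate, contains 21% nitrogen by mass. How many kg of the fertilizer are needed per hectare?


Rate = N_required / (N_content / 100)
     = 84 / (21 / 100)
     = 84 / 0.21
     = 400 kg/ha


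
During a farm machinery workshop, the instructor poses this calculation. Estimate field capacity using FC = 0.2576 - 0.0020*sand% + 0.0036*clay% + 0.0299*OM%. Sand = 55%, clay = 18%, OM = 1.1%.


FC = 0.2576 - 0.0020*55 + 0.0036*18 + 0.0299*1.1
   = 0.2576 - 0.1100 + 0.0648 + 0.0329
   = 0.2453


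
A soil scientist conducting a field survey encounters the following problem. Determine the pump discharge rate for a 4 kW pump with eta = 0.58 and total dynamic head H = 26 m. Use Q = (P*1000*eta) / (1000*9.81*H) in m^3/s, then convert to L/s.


Q = (P * 1000 * eta) / (rho * g * H)
  = (4 * 1000 * 0.58) / (1000 * 9.81 * 26)
  = 2320 / 255060
  = 0.00910 m^3/s = 9.10 L/s


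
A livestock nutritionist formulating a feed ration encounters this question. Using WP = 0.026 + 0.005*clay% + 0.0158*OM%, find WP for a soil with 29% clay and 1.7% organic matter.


WP = 0.026 + 0.005*29 + 0.0158*1.7
   = 0.026 + 0.1450 + 0.0269
   = 0.1979


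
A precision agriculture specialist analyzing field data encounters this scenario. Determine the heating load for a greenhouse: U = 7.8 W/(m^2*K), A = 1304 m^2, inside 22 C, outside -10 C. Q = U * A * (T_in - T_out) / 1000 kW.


dT = 22 - (-10) = 32 K
Q = U * A * dT
  = 7.8 * 1304 * 32
  = 325478.40 W = 325.48 kW


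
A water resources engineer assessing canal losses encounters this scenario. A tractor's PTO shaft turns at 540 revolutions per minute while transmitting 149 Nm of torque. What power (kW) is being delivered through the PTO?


P = 2*pi*n*T / 60000
  = 2*pi * 540 * 149 / 60000
  = 505545.09 / 60000
  = 8.43 kW


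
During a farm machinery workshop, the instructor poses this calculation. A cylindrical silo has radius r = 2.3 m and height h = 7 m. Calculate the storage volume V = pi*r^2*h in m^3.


V = pi * r^2 * h
  = pi * 2.3^2 * 7
  = pi * 5.29 * 7
  = 116.33 m^3


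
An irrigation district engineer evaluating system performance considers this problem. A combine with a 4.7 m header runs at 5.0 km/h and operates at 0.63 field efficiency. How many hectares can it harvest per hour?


C = w * v * eta_f / 10
  = 4.7 * 5.0 * 0.63 / 10
  = 14.81 / 10
  = 1.48 ha/h


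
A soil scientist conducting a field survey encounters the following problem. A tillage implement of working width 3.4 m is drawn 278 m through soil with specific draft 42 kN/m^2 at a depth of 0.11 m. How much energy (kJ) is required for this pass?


E = k * d * w * L
  = 42 * 0.11 * 3.4 * 278
  = 4366.82 kJ


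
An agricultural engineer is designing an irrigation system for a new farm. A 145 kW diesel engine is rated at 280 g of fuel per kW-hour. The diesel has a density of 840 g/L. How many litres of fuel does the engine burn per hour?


FC = P * BSFC / rho_fuel
   = 145 * 280 / 840
   = 40600 / 840
   = 48.33 L/h


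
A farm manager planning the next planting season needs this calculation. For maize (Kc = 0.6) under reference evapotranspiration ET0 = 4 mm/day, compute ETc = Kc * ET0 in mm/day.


ETc = Kc * ET0
    = 0.6 * 4
    = 2.40 mm/day


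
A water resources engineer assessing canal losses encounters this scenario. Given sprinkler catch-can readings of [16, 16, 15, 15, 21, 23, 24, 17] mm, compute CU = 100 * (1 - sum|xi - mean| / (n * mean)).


xbar = 147 / 8 = 18.375
sum|xi - xbar| = 25.750
CU = 100 * (1 - 25.750 / (8 * 18.375))
   = 100 * (1 - 0.1752)
   = 82.48%


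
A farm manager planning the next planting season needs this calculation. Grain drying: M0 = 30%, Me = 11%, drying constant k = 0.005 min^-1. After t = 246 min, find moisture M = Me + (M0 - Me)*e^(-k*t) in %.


M = Me + (M0 - Me) * e^(-k*t)
  = 11 + (30 - 11) * e^(-0.005*246)
  = 11 + 19 * e^(-1.230)
  = 11 + 19 * 0.29229
  = 11 + 5.5536
  = 16.55%


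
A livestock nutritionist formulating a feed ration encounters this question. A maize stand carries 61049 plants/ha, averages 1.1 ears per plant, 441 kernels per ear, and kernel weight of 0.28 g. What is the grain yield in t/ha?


Y = density * ears * kernels * kw
  = 61049 * 1.1 * 441 * 0.28 g/ha
  = 8292163.57 g/ha
  = 8292.16 kg/ha = 8.29 t/ha


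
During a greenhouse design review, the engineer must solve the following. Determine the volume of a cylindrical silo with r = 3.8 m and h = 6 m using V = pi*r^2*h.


V = pi * r^2 * h
  = pi * 3.8^2 * 6
  = pi * 14.44 * 6
  = 272.19 m^3


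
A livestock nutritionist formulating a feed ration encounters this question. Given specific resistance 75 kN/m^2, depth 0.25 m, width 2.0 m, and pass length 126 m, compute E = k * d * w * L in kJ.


E = k * d * w * L
  = 75 * 0.25 * 2.0 * 126
  = 4725 kJ


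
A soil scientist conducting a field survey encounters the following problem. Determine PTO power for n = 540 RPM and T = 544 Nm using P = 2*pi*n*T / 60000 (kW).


P = 2*pi*n*T / 60000
  = 2*pi * 540 * 544 / 60000
  = 1845748.52 / 60000
  = 30.76 kW


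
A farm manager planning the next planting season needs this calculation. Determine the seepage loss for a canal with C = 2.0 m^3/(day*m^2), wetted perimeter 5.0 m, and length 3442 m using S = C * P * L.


S = C * P * L
  = 2.0 * 5.0 * 3442
  = 34420 m^3/day


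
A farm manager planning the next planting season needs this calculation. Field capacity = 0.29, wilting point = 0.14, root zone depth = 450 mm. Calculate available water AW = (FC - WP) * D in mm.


AW = (FC - WP) * D
   = (0.29 - 0.14) * 450
   = 0.15 * 450
   = 67.50 mm


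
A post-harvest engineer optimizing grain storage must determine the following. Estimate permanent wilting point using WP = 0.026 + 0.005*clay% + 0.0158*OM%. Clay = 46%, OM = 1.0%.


WP = 0.026 + 0.005*46 + 0.0158*1.0
   = 0.026 + 0.2300 + 0.0158
   = 0.2718


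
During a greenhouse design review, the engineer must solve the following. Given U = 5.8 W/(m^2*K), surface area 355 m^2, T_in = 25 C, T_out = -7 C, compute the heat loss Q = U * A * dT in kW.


dT = 25 - (-7) = 32 K
Q = U * A * dT
  = 5.8 * 355 * 32
  = 65888 W = 65.89 kW


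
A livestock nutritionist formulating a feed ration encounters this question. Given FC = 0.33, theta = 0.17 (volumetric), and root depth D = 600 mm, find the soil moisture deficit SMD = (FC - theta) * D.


SMD = (FC - theta) * D
    = (0.33 - 0.17) * 600
    = 0.160 * 600
    = 96 mm


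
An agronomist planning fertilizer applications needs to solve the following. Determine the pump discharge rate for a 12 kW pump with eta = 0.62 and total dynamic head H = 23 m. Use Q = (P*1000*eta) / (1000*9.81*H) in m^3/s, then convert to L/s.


Q = (P * 1000 * eta) / (rho * g * H)
  = (12 * 1000 * 0.62) / (1000 * 9.81 * 23)
  = 7440 / 225630
  = 0.03297 m^3/s = 32.97 L/s


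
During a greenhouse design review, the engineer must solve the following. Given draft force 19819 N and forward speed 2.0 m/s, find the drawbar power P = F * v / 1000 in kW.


P = F * v / 1000
  = 19819 * 2.0 / 1000
  = 39638 / 1000
  = 39.64 kW


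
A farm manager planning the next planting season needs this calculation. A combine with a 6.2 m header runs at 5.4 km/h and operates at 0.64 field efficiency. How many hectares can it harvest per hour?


C = w * v * eta_f / 10
  = 6.2 * 5.4 * 0.64 / 10
  = 21.43 / 10
  = 2.14 ha/h


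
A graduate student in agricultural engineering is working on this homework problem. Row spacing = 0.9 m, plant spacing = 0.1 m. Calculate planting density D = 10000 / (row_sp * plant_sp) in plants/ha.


D = 10000 / (row_sp * plant_sp)
  = 10000 / (0.9 * 0.1)
  = 10000 / 0.0900
  = 111111.11 plants/ha


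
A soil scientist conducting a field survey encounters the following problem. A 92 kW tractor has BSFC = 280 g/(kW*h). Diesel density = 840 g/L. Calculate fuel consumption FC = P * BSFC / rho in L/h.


FC = P * BSFC / rho_fuel
   = 92 * 280 / 840
   = 25760 / 840
   = 30.67 L/h


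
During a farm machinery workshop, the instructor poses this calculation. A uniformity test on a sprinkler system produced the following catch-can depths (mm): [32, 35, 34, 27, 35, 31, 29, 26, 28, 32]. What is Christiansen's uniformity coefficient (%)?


xbar = 309 / 10 = 30.900
sum|xi - xbar| = 27.200
CU = 100 * (1 - 27.200 / (10 * 30.900))
   = 100 * (1 - 0.0880)
   = 91.20%


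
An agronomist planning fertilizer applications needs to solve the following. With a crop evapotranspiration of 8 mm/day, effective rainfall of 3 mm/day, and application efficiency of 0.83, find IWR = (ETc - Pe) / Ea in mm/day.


IWR = (ETc - Pe) / Ea
    = (8 - 3) / 0.83
    = 5 / 0.83
    = 6.02 mm/day


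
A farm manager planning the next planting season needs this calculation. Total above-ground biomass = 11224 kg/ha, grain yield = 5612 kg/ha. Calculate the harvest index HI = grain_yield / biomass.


HI = grain_yield / biomass
   = 5612 / 11224
   = 0.50
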